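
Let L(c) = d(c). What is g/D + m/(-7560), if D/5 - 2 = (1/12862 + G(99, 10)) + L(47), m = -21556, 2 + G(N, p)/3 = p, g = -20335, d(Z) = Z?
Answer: -93805557457/1774572030 ≈ -52.861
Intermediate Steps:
L(c) = c
G(N, p) = -6 + 3*p
D = 4694635/12862 (D = 10 + 5*((1/12862 + (-6 + 3*10)) + 47) = 10 + 5*((1/12862 + (-6 + 30)) + 47) = 10 + 5*((1/12862 + 24) + 47) = 10 + 5*(308689/12862 + 47) = 10 + 5*(913203/12862) = 10 + 4566015/12862 = 4694635/12862 ≈ 365.00)
g/D + m/(-7560) = -20335/4694635/12862 - 21556/(-7560) = -20335*12862/4694635 - 21556*(-1/7560) = -52309754/938927 + 5389/1890 = -93805557457/1774572030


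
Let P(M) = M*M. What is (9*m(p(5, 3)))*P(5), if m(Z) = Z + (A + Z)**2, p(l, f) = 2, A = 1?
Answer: 2475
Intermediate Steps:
P(M) = M**2
m(Z) = Z + (1 + Z)**2
(9*m(p(5, 3)))*P(5) = (9*(2 + (1 + 2)**2))*5**2 = (9*(2 + 3**2))*25 = (9*(2 + 9))*25 = (9*11)*25 = 99*25 = 2475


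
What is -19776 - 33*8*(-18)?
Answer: -15024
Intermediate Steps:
-19776 - 33*8*(-18) = -19776 - 264*(-18) = -19776 + 4752 = -15024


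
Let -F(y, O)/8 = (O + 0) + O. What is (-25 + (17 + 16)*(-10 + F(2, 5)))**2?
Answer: 8970025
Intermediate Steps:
F(y, O) = -16*O (F(y, O) = -8*((O + 0) + O) = -8*(O + O) = -16*O)
(-25 + (17 + 16)*(-10 + F(2, 5)))**2 = (-25 + (17 + 16)*(-10 - 16*5))**2 = (-25 + 33*(-10 - 80))**2 = (-25 + 33*(-90))**2 = (-25 - 2970)**2 = (-2995)**2 = 8970025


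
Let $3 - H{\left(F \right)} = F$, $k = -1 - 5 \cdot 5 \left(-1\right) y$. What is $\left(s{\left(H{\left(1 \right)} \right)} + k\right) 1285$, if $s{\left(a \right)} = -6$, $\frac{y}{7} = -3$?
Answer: $-683620$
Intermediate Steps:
$y = -21$ ($y = 7 \left(-3\right) = -21$)
$k = -526$ ($k = -1 - 5 \cdot 5 \left(-1\right) \left(-21\right) = -1 - 5 \left(\left(-5\right) \left(-21\right)\right) = -1 - 525 = -526$)
$H{\left(F \right)} = 3 - F$
$\left(s{\left(H{\left(1 \right)} \right)} + k\right) 1285 = \left(-6 - 526\right) 1285 = \left(-532\right) 1285 = -683620$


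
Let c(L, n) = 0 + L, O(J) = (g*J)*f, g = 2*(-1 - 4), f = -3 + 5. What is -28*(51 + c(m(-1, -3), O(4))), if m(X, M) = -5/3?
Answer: -4144/3 ≈ -1381.3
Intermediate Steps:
f = 2
m(X, M) = -5/3 (m(X, M) = -5*⅓ = -5/3)
g = -10 (g = 2*(-5) = -10)
O(J) = -20*J (O(J) = -10*J*2 = -20*J)
c(L, n) = L
-28*(51 + c(m(-1, -3), O(4))) = -28*(51 - 5/3) = -28*148/3 = -4144/3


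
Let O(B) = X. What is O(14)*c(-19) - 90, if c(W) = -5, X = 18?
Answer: -180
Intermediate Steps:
O(B) = 18
O(14)*c(-19) - 90 = 18*(-5) - 90 = -90 - 90 = -180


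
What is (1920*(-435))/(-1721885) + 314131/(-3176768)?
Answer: 422467835333/1094005833536 ≈ 0.38617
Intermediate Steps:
(1920*(-435))/(-1721885) + 314131/(-3176768) = -835200*(-1/1721885) + 314131*(-1/3176768) = 167040/344377 - 314131/3176768 = 422467835333/1094005833536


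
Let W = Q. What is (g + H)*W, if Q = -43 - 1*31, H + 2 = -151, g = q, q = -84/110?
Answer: 625818/55 ≈ 11379.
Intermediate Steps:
q = -42/55 (q = -84*1/110 = -42/55 ≈ -0.76364)
g = -42/55 ≈ -0.76364
H = -153 (H = -2 - 151 = -153)
Q = -74 (Q = -43 - 31 = -74)
W = -74
(g + H)*W = (-42/55 - 153)*(-74) = -8457/55*(-74) = 625818/55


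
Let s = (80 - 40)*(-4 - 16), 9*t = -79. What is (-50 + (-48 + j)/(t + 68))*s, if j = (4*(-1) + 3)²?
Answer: 21658400/533 ≈ 40635.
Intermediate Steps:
t = -79/9 (t = (⅑)*(-79) = -79/9 ≈ -8.7778)
j = 1 (j = (-4 + 3)² = (-1)² = 1)
s = -800 (s = 40*(-20) = -800)
(-50 + (-48 + j)/(t + 68))*s = (-50 + (-48 + 1)/(-79/9 + 68))*(-800) = (-50 - 47/533/9)*(-800) = (-50 - 47*9/533)*(-800) = (-50 - 423/533)*(-800) = -27073/533*(-800) = 21658400/533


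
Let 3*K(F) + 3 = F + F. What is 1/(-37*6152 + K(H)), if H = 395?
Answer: -3/682085 ≈ -4.3983e-6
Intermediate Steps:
K(F) = -1 + 2*F/3 (K(F) = -1 + (F + F)/3 = -1 + (2*F)/3 = -1 + 2*F/3)
1/(-37*6152 + K(H)) = 1/(-37*6152 + (-1 + (⅔)*395)) = 1/(-227624 + (-1 + 790/3)) = 1/(-227624 + 787/3) = 1/(-682085/3) = -3/682085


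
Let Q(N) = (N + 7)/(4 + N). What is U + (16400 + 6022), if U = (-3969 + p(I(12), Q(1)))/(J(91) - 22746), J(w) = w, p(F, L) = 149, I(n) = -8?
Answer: 101594846/4531 ≈ 22422.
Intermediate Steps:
Q(N) = (7 + N)/(4 + N)
U = 764/4531 (U = (-3969 + 149)/(91 - 22746) = -3820/(-22655) = -3820*(-1/22655) = 764/4531 ≈ 0.16862)
U + (16400 + 6022) = 764/4531 + (16400 + 6022) = 764/4531 + 22422 = 101594846/4531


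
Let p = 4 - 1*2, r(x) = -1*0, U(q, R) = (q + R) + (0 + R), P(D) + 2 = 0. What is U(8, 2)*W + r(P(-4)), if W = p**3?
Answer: 96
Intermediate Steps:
P(D) = -2 (P(D) = -2 + 0 = -2)
U(q, R) = q + 2*R (U(q, R) = (R + q) + R = q + 2*R)
r(x) = 0
p = 2 (p = 4 - 2 = 2)
W = 8 (W = 2**3 = 8)
U(8, 2)*W + r(P(-4)) = (8 + 2*2)*8 + 0 = (8 + 4)*8 + 0 = 12*8 + 0 = 96 + 0 = 96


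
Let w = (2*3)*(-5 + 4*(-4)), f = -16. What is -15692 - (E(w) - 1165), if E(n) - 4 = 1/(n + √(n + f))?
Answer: -116378716/8009 + I*√142/16018 ≈ -14531.0 + 0.00074394*I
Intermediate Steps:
w = -126 (w = 6*(-5 - 16) = 6*(-21) = -126)
E(n) = 4 + 1/(n + √(-16 + n)) (E(n) = 4 + 1/(n + √(n - 16)) = 4 + 1/(n + √(-16 + n)))
-15692 - (E(w) - 1165) = -15692 - ((1 + 4*(-126) + 4*√(-16 - 126))/(-126 + √(-16 - 126)) - 1165) = -15692 - ((1 - 504 + 4*√(-142))/(-126 + √(-142)) - 1165) = -15692 - ((1 - 504 + 4*(I*√142))/(-126 + I*√142) - 1165) = -15692 - ((1 - 504 + 4*I*√142)/(-126 + I*√142) - 1165) = -15692 - ((-503 + 4*I*√142)/(-126 + I*√142) - 1165) = -15692 - (-1165 + (-503 + 4*I*√142)/(-126 + I*√142)) = -15692 + (1165 - (-503 + 4*I*√142)/(-126 + I*√142)) = -14527 - (-503 + 4*I*√142)/(-126 + I*√142)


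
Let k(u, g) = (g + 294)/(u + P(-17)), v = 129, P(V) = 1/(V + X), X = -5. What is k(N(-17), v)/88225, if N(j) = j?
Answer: -3102/11028125 ≈ -0.00028128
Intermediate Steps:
P(V) = 1/(-5 + V) (P(V) = 1/(V - 5) = 1/(-5 + V))
k(u, g) = (294 + g)/(-1/22 + u) (k(u, g) = (g + 294)/(u + 1/(-5 - 17)) = (294 + g)/(u + 1/(-22)) = (294 + g)/(u - 1/22) = (294 + g)/(-1/22 + u))
k(N(-17), v)/88225 = (22*(294 + 129)/(-1 + 22*(-17)))/88225 = (22*423/(-1 - 374))*(1/88225) = (22*423/(-375))*(1/88225) = (22*(-1/375)*423)*(1/88225) = -3102/125*1/88225 = -3102/11028125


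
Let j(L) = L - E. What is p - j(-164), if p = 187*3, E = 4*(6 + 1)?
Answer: 753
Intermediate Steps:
E = 28 (E = 4*7 = 28)
j(L) = -28 + L (j(L) = L - 1*28 = L - 28 = -28 + L)
p = 561
p - j(-164) = 561 - (-28 - 164) = 561 - 1*(-192) = 561 + 192 = 753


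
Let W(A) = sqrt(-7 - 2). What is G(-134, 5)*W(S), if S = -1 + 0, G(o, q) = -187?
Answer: -561*I ≈ -561.0*I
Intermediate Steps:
S = -1
W(A) = 3*I (W(A) = sqrt(-9) = 3*I)
G(-134, 5)*W(S) = -561*I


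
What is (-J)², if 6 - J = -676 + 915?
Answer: 54289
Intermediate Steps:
J = -233 (J = 6 - (-676 + 915) = 6 - 1*239 = 6 - 239 = -233)
(-J)² = (-1*(-233))² = 233² = 54289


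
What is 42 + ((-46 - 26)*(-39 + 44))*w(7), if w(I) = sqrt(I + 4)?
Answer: 42 - 360*sqrt(11) ≈ -1152.0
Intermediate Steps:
w(I) = sqrt(4 + I)
42 + ((-46 - 26)*(-39 + 44))*w(7) = 42 + ((-46 - 26)*(-39 + 44))*sqrt(4 + 7) = 42 + (-72*5)*sqrt(11) = 42 - 360*sqrt(11)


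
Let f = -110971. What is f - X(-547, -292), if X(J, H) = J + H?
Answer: -110132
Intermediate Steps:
X(J, H) = H + J
f - X(-547, -292) = -110971 - (-292 - 547) = -110971 - 1*(-839) = -110971 + 839 = -110132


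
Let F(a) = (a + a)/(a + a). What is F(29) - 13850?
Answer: -13849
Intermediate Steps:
F(a) = 1 (F(a) = (2*a)/((2*a)) = (2*a)*(1/(2*a)) = 1)
F(29) - 13850 = 1 - 13850 = -13849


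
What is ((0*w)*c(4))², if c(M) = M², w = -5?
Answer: 0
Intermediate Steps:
((0*w)*c(4))² = ((0*(-5))*4²)² = (0*16)² = 0² = 0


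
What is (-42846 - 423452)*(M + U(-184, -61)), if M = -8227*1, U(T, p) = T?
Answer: 3922032478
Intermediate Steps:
M = -8227
(-42846 - 423452)*(M + U(-184, -61)) = (-42846 - 423452)*(-8227 - 184) = -466298*(-8411) = 3922032478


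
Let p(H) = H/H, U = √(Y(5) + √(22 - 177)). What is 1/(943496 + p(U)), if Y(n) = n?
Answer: 1/943497 ≈ 1.0599e-6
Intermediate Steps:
U = √(5 + I*√155) (U = √(5 + √(22 - 177)) = √(5 + √(-155)) = √(5 + I*√155) ≈ 3.0345 + 2.0514*I)
p(H) = 1
1/(943496 + p(U)) = 1/(943496 + 1) = 1/943497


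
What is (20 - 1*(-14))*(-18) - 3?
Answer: -615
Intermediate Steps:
(20 - 1*(-14))*(-18) - 3 = (20 + 14)*(-18) - 3 = 34*(-18) - 3 = -612 - 3 = -615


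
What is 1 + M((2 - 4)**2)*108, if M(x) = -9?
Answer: -971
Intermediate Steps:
1 + M((2 - 4)**2)*108 = 1 - 9*108 = 1 - 972 = -971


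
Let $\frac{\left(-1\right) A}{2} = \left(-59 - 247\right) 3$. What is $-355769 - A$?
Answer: $-357605$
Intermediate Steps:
$A = 1836$ ($A = - 2 \left(-59 - 247\right) 3 = - 2 \left(\left(-306\right) 3\right) = \left(-2\right) \left(-918\right) = 1836$)
$-355769 - A = -355769 - 1836 = -357605$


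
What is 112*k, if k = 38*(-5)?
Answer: -21280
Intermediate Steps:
k = -190
112*k = 112*(-190) = -21280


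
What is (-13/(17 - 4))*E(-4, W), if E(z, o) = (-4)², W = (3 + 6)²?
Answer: -16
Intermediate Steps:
W = 81 (W = 9² = 81)
E(z, o) = 16
(-13/(17 - 4))*E(-4, W) = (-13/(17 - 4))*16 = (-13/13)*16 = ((1/13)*(-13))*16 = -1*16 = -16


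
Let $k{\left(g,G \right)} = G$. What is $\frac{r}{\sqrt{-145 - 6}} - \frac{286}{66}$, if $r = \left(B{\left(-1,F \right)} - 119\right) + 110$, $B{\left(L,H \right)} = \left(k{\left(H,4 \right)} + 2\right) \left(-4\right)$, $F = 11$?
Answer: $- \frac{13}{3} + \frac{33 i \sqrt{151}}{151} \approx -4.3333 + 2.6855 i$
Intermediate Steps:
$B{\left(L,H \right)} = -24$ ($B{\left(L,H \right)} = \left(4 + 2\right) \left(-4\right) = 6 \left(-4\right) = -24$)
$r = -33$ ($r = \left(-24 - 119\right) + 110 = -143 + 110 = -33$)
$\frac{r}{\sqrt{-145 - 6}} - \frac{286}{66} = - \frac{33}{\sqrt{-145 - 6}} - \frac{286}{66} = - \frac{33}{\sqrt{-151}} - \frac{13}{3} = - \frac{33}{i \sqrt{151}} - \frac{13}{3} = - 33 \left(- \frac{i \sqrt{151}}{151}\right) - \frac{13}{3} = \frac{33 i \sqrt{151}}{151} - \frac{13}{3} = - \frac{13}{3} + \frac{33 i \sqrt{151}}{151}$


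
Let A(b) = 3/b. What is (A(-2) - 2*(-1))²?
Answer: ¼ ≈ 0.25000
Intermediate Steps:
(A(-2) - 2*(-1))² = (3/(-2) - 2*(-1))² = (3*(-½) + 2)² = (-3/2 + 2)² = (½)² = ¼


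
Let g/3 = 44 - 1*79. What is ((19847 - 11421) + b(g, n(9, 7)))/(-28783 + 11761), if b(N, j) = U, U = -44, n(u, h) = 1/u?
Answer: -1397/2837 ≈ -0.49242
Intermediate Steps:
g = -105 (g = 3*(44 - 1*79) = 3*(44 - 79) = 3*(-35) = -105)
b(N, j) = -44
((19847 - 11421) + b(g, n(9, 7)))/(-28783 + 11761) = ((19847 - 11421) - 44)/(-28783 + 11761) = (8426 - 44)/(-17022) = 8382*(-1/17022) = -1397/2837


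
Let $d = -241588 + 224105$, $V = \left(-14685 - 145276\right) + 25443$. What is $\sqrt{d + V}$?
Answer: $3 i \sqrt{16889} \approx 389.87 i$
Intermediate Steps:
$V = -134518$ ($V = -159961 + 25443 = -134518$)
$d = -17483$
$\sqrt{d + V} = \sqrt{-17483 - 134518} = \sqrt{-152001} = 3 i \sqrt{16889}$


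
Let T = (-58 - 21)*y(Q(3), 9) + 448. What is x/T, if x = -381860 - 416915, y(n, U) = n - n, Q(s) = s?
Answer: -798775/448 ≈ -1783.0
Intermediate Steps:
y(n, U) = 0
x = -798775
T = 448 (T = (-58 - 21)*0 + 448 = -79*0 + 448 = 0 + 448 = 448)
x/T = -798775/448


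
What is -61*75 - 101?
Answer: -4676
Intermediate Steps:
-61*75 - 101 = -4575 - 101 = -4676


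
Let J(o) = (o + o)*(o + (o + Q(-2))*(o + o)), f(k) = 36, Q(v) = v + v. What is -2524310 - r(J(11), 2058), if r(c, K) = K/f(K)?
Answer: -15146203/6 ≈ -2.5244e+6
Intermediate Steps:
Q(v) = 2*v
J(o) = 2*o*(o + 2*o*(-4 + o)) (J(o) = (o + o)*(o + (o + 2*(-2))*(o + o)) = (2*o)*(o + (o - 4)*(2*o)) = (2*o)*(o + (-4 + o)*(2*o)) = (2*o)*(o + 2*o*(-4 + o)) = 2*o*(o + 2*o*(-4 + o)))
r(c, K) = K/36
-2524310 - r(J(11), 2058) = -2524310 - 2058/36 = -2524310 - 1*343/6 = -2524310 - 343/6 = -15146203/6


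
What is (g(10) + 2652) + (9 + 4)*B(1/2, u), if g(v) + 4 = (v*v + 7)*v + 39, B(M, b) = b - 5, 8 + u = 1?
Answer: 3601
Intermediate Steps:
u = -7 (u = -8 + 1 = -7)
B(M, b) = -5 + b
g(v) = 35 + v*(7 + v**2) (g(v) = -4 + ((v*v + 7)*v + 39) = -4 + ((v**2 + 7)*v + 39) = -4 + ((7 + v**2)*v + 39) = -4 + (v*(7 + v**2) + 39) = -4 + (39 + v*(7 + v**2)) = 35 + v*(7 + v**2))
(g(10) + 2652) + (9 + 4)*B(1/2, u) = ((35 + 10**3 + 7*10) + 2652) + (9 + 4)*(-5 - 7) = ((35 + 1000 + 70) + 2652) + 13*(-12) = (1105 + 2652) - 156 = 3757 - 156 = 3601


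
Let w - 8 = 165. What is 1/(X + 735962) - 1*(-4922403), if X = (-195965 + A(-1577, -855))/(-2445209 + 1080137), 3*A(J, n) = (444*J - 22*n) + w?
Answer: 3708937906297789173/753481156723 ≈ 4.9224e+6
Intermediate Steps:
w = 173 (w = 8 + 165 = 173)
A(J, n) = 173/3 + 148*J - 22*n/3 (A(J, n) = ((444*J - 22*n) + 173)/3 = ((-22*n + 444*J) + 173)/3 = (173 - 22*n + 444*J)/3 = 173/3 + 148*J - 22*n/3)
X = 317275/1023804 (X = (-195965 + (173/3 + 148*(-1577) - 22/3*(-855)))/(-2445209 + 1080137) = (-195965 + (173/3 - 233396 + 6270))/(-1365072) = (-195965 - 681205/3)*(-1/1365072) = -1269100/3*(-1/1365072) = 317275/1023804 ≈ 0.30990)
1/(X + 735962) - 1*(-4922403) = 1/(317275/1023804 + 735962) - 1*(-4922403) = 1/(753481156723/1023804) + 4922403 = 1023804/753481156723 + 4922403 = 3708937906297789173/753481156723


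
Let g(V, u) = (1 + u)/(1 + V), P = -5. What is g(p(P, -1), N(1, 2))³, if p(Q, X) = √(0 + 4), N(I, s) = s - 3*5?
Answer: -64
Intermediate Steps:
N(I, s) = -15 + s (N(I, s) = s - 15 = -15 + s)
p(Q, X) = 2 (p(Q, X) = √4 = 2)
g(V, u) = (1 + u)/(1 + V)
g(p(P, -1), N(1, 2))³ = ((1 + (-15 + 2))/(1 + 2))³ = ((1 - 13)/3)³ = ((⅓)*(-12))³ = (-4)³ = -64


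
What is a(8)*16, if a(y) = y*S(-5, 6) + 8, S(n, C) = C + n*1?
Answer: 256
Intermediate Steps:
S(n, C) = C + n
a(y) = 8 + y (a(y) = y*(6 - 5) + 8 = y*1 + 8 = y + 8 = 8 + y)
a(8)*16 = (8 + 8)*16 = 16*16 = 256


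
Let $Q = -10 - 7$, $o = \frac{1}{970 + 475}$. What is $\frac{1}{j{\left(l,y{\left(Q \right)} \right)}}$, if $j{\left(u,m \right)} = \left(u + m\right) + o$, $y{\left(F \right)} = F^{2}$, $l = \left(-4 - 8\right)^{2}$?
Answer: $\frac{1445}{625686} \approx 0.0023095$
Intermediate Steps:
$o = \frac{1}{1445} \approx 0.00069204$
$l = 144$ ($l = \left(-12\right)^{2} = 144$)
$Q = -17$ ($Q = -10 - 7 = -17$)
$j{\left(u,m \right)} = \frac{1}{1445} + m + u$ ($j{\left(u,m \right)} = \left(u + m\right) + \frac{1}{1445} = \left(m + u\right) + \frac{1}{1445} = \frac{1}{1445} + m + u$)
$\frac{1}{j{\left(l,y{\left(Q \right)} \right)}} = \frac{1}{\frac{1}{1445} + \left(-17\right)^{2} + 144} = \frac{1}{\frac{1}{1445} + 289 + 144} = \frac{1}{\frac{625686}{1445}} = \frac{1445}{625686}$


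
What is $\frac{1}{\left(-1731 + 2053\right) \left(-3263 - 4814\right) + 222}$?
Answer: $- \frac{1}{2600572} \approx -3.8453 \cdot 10^{-7}$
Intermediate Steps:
$\frac{1}{\left(-1731 + 2053\right) \left(-3263 - 4814\right) + 222} = \frac{1}{322 \left(-8077\right) + 222} = \frac{1}{-2600794 + 222} = \frac{1}{-2600572} = - \frac{1}{2600572}$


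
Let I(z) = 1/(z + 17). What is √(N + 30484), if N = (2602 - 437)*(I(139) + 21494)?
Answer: √283301507931/78 ≈ 6823.9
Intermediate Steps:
I(z) = 1/(17 + z)
N = 7259385725/156 (N = (2602 - 437)*(1/(17 + 139) + 21494) = 2165*(1/156 + 21494) = 2165*(3353065/156) = 7259385725/156 ≈ 4.6535e+7)
√(N + 30484) = √(7259385725/156 + 30484) = √(7264141229/156) = √283301507931/78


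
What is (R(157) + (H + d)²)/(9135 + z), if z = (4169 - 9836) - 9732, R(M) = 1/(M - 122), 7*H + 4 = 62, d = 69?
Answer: -121951/127890 ≈ -0.95356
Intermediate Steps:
H = 58/7 (H = -4/7 + (⅐)*62 = -4/7 + 62/7 = 58/7 ≈ 8.2857)
R(M) = 1/(-122 + M)
z = -15399 (z = -5667 - 9732 = -15399)
(R(157) + (H + d)²)/(9135 + z) = (1/(-122 + 157) + (58/7 + 69)²)/(9135 - 15399) = (1/35 + (541/7)²)/(-6264) = (1/35 + 292681/49)*(-1/6264) = (1463412/245)*(-1/6264) = -121951/127890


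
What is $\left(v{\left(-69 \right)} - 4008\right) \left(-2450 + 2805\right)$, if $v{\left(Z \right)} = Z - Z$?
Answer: $-1422840$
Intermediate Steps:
$v{\left(Z \right)} = 0$
$\left(v{\left(-69 \right)} - 4008\right) \left(-2450 + 2805\right) = \left(0 - 4008\right) \left(-2450 + 2805\right) = \left(-4008\right) 355 = -1422840$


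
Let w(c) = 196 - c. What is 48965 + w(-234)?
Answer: 49395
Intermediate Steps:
48965 + w(-234) = 48965 + (196 - 1*(-234)) = 48965 + (196 + 234) = 48965 + 430 = 49395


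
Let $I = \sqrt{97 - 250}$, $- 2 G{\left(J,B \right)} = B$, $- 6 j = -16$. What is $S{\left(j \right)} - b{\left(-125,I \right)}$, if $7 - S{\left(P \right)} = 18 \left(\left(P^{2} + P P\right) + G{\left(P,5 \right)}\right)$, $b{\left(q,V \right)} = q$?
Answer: $-79$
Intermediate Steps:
$j = \frac{8}{3}$ ($j = \left(- \frac{1}{6}\right) \left(-16\right) = \frac{8}{3} \approx 2.6667$)
$G{\left(J,B \right)} = - \frac{B}{2}$
$I = 3 i \sqrt{17}$ ($I = \sqrt{-153} = 3 i \sqrt{17} \approx 12.369 i$)
$S{\left(P \right)} = 52 - 36 P^{2}$ ($S{\left(P \right)} = 7 - 18 \left(\left(P^{2} + P P\right) - \frac{5}{2}\right) = 7 - 18 \left(\left(P^{2} + P^{2}\right) - \frac{5}{2}\right) = 7 - 18 \left(2 P^{2} - \frac{5}{2}\right) = 7 - 18 \left(- \frac{5}{2} + 2 P^{2}\right) = 7 - \left(-45 + 36 P^{2}\right) = 52 - 36 P^{2}$)
$S{\left(j \right)} - b{\left(-125,I \right)} = \left(52 - 36 \left(\frac{8}{3}\right)^{2}\right) - -125 = \left(52 - 256\right) + 125 = -204 + 125 = -79$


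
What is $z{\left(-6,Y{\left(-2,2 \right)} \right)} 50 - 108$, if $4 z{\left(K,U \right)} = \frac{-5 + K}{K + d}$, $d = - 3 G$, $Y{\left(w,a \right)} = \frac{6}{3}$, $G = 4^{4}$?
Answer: $- \frac{166909}{1548} \approx -107.82$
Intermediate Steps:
$G = 256$
$Y{\left(w,a \right)} = 2$ ($Y{\left(w,a \right)} = 6 \cdot \frac{1}{3} = 2$)
$d = -768$ ($d = \left(-3\right) 256 = -768$)
$z{\left(K,U \right)} = \frac{-5 + K}{4 \left(-768 + K\right)}$ ($z{\left(K,U \right)} = \frac{\left(-5 + K\right) \frac{1}{K - 768}}{4} = \frac{\left(-5 + K\right) \frac{1}{-768 + K}}{4} = \frac{\frac{1}{-768 + K} \left(-5 + K\right)}{4} = \frac{-5 + K}{4 \left(-768 + K\right)}$)
$z{\left(-6,Y{\left(-2,2 \right)} \right)} 50 - 108 = \frac{-5 - 6}{4 \left(-768 - 6\right)} 50 - 108 = \frac{1}{4} \frac{1}{-774} \left(-11\right) 50 - 108 = \frac{1}{4} \left(- \frac{1}{774}\right) \left(-11\right) 50 - 108 = \frac{11}{3096} \cdot 50 - 108 = \frac{275}{1548} - 108 = - \frac{166909}{1548}$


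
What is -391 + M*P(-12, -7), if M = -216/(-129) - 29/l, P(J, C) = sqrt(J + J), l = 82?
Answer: -391 + 4657*I*sqrt(6)/1763 ≈ -391.0 + 6.4704*I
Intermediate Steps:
P(J, C) = sqrt(2)*sqrt(J) (P(J, C) = sqrt(2*J) = sqrt(2)*sqrt(J))
M = 4657/3526 (M = -216/(-129) - 29/82 = -216*(-1/129) - 29*1/82 = 72/43 - 29/82 = 4657/3526 ≈ 1.3208)
-391 + M*P(-12, -7) = -391 + 4657*(sqrt(2)*sqrt(-12))/3526 = -391 + 4657*(sqrt(2)*(2*I*sqrt(3)))/3526 = -391 + 4657*(2*I*sqrt(6))/3526 = -391 + 4657*I*sqrt(6)/1763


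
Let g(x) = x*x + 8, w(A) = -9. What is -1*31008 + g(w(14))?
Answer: -30919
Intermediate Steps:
g(x) = 8 + x**2 (g(x) = x**2 + 8 = 8 + x**2)
-1*31008 + g(w(14)) = -1*31008 + (8 + (-9)**2) = -31008 + (8 + 81) = -31008 + 89 = -30919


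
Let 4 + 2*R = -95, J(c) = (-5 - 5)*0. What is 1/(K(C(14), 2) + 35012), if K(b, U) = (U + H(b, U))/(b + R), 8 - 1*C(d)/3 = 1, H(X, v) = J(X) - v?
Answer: 1/35012 ≈ 2.8562e-5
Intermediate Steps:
J(c) = 0 (J(c) = -10*0 = 0)
R = -99/2 (R = -2 + (½)*(-95) = -2 - 95/2 = -99/2 ≈ -49.500)
H(X, v) = -v (H(X, v) = 0 - v = -v)
C(d) = 21 (C(d) = 24 - 3*1 = 24 - 3 = 21)
K(b, U) = 0 (K(b, U) = (U - U)/(b - 99/2) = 0/(-99/2 + b) = 0)
1/(K(C(14), 2) + 35012) = 1/(0 + 35012) = 1/35012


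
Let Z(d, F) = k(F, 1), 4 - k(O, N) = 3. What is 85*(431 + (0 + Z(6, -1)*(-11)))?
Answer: 35700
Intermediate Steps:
k(O, N) = 1 (k(O, N) = 4 - 1*3 = 4 - 3 = 1)
Z(d, F) = 1
85*(431 + (0 + Z(6, -1)*(-11))) = 85*(431 + (0 + 1*(-11))) = 85*(431 + (0 - 11)) = 85*(431 - 11) = 85*420 = 35700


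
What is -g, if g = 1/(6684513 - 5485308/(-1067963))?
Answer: -1067963/7138818042327 ≈ -1.4960e-7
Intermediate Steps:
g = 1067963/7138818042327 (g = 1/(6684513 - 5485308*(-1/1067963)) = 1/(6684513 + 5485308/1067963) = 1/(7138818042327/1067963) = 1067963/7138818042327 ≈ 1.4960e-7)
-g = -1*1067963/7138818042327 = -1067963/7138818042327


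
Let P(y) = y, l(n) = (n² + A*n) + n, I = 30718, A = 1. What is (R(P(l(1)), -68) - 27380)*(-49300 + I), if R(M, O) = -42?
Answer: 509555604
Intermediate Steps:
l(n) = n² + 2*n (l(n) = (n² + 1*n) + n = (n² + n) + n = (n + n²) + n = n² + 2*n)
(R(P(l(1)), -68) - 27380)*(-49300 + I) = (-42 - 27380)*(-49300 + 30718) = -27422*(-18582) = 509555604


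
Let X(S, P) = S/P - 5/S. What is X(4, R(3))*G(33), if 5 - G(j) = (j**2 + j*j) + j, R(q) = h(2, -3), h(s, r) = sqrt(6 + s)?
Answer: 5515/2 - 2206*sqrt(2) ≈ -362.25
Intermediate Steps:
R(q) = 2*sqrt(2) (R(q) = sqrt(6 + 2) = sqrt(8) = 2*sqrt(2))
X(S, P) = -5/S + S/P
G(j) = 5 - j - 2*j**2 (G(j) = 5 - ((j**2 + j*j) + j) = 5 - ((j**2 + j**2) + j) = 5 - (2*j**2 + j) = 5 - (j + 2*j**2) = 5 + (-j - 2*j**2) = 5 - j - 2*j**2)
X(4, R(3))*G(33) = (-5/4 + 4/((2*sqrt(2))))*(5 - 1*33 - 2*33**2) = (-5*1/4 + 4*(sqrt(2)/4))*(5 - 33 - 2*1089) = (-5/4 + sqrt(2))*(5 - 33 - 2178) = (-5/4 + sqrt(2))*(-2206) = 5515/2 - 2206*sqrt(2)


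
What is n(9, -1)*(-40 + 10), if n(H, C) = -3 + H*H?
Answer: -2340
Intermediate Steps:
n(H, C) = -3 + H**2
n(9, -1)*(-40 + 10) = (-3 + 9**2)*(-40 + 10) = (-3 + 81)*(-30) = 78*(-30) = -2340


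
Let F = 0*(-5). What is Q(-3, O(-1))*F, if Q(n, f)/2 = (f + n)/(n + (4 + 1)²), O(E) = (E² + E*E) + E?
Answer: 0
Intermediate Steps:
F = 0
O(E) = E + 2*E² (O(E) = (E² + E²) + E = 2*E² + E = E + 2*E²)
Q(n, f) = 2*(f + n)/(25 + n) (Q(n, f) = 2*((f + n)/(n + (4 + 1)²)) = 2*((f + n)/(n + 5²)) = 2*((f + n)/(n + 25)) = 2*((f + n)/(25 + n)) = 2*(f + n)/(25 + n))
Q(-3, O(-1))*F = (2*(-(1 + 2*(-1)) - 3)/(25 - 3))*0 = (2*(-(1 - 2) - 3)/22)*0 = (2*(1/22)*(-1*(-1) - 3))*0 = (2*(1/22)*(1 - 3))*0 = (2*(1/22)*(-2))*0 = -2/11*0 = 0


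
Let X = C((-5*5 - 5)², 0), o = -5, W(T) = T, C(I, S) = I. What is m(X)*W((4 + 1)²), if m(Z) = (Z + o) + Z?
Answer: 44875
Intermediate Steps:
X = 900 (X = (-5*5 - 5)² = (-25 - 5)² = (-30)² = 900)
m(Z) = -5 + 2*Z (m(Z) = (Z - 5) + Z = (-5 + Z) + Z = -5 + 2*Z)
m(X)*W((4 + 1)²) = (-5 + 2*900)*(4 + 1)² = (-5 + 1800)*5² = 1795*25 = 44875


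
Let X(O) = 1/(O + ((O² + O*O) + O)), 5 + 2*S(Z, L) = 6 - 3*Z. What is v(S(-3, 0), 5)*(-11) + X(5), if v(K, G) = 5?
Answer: -3299/60 ≈ -54.983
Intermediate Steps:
S(Z, L) = ½ - 3*Z/2 (S(Z, L) = -5/2 + (6 - 3*Z)/2 = -5/2 + (3 - 3*Z/2) = ½ - 3*Z/2)
X(O) = 1/(2*O + 2*O²) (X(O) = 1/(O + ((O² + O²) + O)) = 1/(O + (2*O² + O)) = 1/(O + (O + 2*O²)) = 1/(2*O + 2*O²))
v(S(-3, 0), 5)*(-11) + X(5) = 5*(-11) + (½)/(5*(1 + 5)) = -55 + (½)*(⅕)/6 = -55 + (½)*(⅕)*(⅙) = -55 + 1/60 = -3299/60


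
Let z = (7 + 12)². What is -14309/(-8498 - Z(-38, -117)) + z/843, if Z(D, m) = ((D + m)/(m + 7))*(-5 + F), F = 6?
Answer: 110959007/52543347 ≈ 2.1118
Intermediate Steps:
z = 361 (z = 19² = 361)
Z(D, m) = (D + m)/(7 + m) (Z(D, m) = ((D + m)/(m + 7))*(-5 + 6) = ((D + m)/(7 + m))*1 = (D + m)/(7 + m))
-14309/(-8498 - Z(-38, -117)) + z/843 = -14309/(-8498 - (-38 - 117)/(7 - 117)) + 361/843 = -14309/(-8498 - (-155)/(-110)) + 361*(1/843) = -14309/(-8498 - (-1)*(-155)/110) + 361/843 = -14309/(-8498 - 1*31/22) + 361/843 = -14309/(-8498 - 31/22) + 361/843 = -14309/(-186987/22) + 361/843 = -14309*(-22/186987) + 361/843 = 314798/186987 + 361/843 = 110959007/52543347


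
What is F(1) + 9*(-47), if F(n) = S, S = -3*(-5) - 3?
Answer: -411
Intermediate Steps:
S = 12 (S = 15 - 3 = 12)
F(n) = 12
F(1) + 9*(-47) = 12 + 9*(-47) = 12 - 423 = -411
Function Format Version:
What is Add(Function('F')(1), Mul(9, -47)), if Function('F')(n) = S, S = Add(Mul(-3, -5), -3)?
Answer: -411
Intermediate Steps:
S = 12 (S = Add(15, -3) = 12)
Function('F')(n) = 12
Add(Function('F')(1), Mul(9, -47)) = Add(12, Mul(9, -47)) = Add(12, -423) = -411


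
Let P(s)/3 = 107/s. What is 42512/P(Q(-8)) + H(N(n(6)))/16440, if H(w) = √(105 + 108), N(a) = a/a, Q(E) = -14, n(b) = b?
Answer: -595168/321 + √213/16440 ≈ -1854.1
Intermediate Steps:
N(a) = 1
H(w) = √213
P(s) = 321/s (P(s) = 3*(107/s) = 321/s)
42512/P(Q(-8)) + H(N(n(6)))/16440 = 42512/((321/(-14))) + √213/16440 = 42512/((321*(-1/14))) + √213*(1/16440) = 42512/(-321/14) + √213/16440 = 42512*(-14/321) + √213/16440 = -595168/321 + √213/16440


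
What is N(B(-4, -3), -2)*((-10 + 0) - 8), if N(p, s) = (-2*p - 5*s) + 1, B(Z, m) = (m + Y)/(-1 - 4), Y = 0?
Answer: -882/5 ≈ -176.40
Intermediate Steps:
B(Z, m) = -m/5 (B(Z, m) = (m + 0)/(-1 - 4) = m/(-5) = m*(-1/5) = -m/5)
N(p, s) = 1 - 5*s - 2*p (N(p, s) = (-5*s - 2*p) + 1 = 1 - 5*s - 2*p)
N(B(-4, -3), -2)*((-10 + 0) - 8) = (1 - 5*(-2) - (-2)*(-3)/5)*((-10 + 0) - 8) = (1 + 10 - 2*3/5)*(-10 - 8) = (1 + 10 - 6/5)*(-18) = (49/5)*(-18) = -882/5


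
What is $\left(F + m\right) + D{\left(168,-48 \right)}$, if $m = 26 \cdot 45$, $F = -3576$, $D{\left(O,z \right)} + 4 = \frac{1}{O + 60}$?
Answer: $- \frac{549479}{228} \approx -2410.0$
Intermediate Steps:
$D{\left(O,z \right)} = -4 + \frac{1}{60 + O}$ ($D{\left(O,z \right)} = -4 + \frac{1}{O + 60} = -4 + \frac{1}{60 + O}$)
$m = 1170$
$\left(F + m\right) + D{\left(168,-48 \right)} = \left(-3576 + 1170\right) + \frac{-239 - 672}{60 + 168} = -2406 + \frac{-239 - 672}{228} = -2406 + \frac{1}{228} \left(-911\right) = -2406 - \frac{911}{228} = - \frac{549479}{228}$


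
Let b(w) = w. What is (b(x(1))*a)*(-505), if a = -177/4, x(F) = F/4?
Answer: 89385/16 ≈ 5586.6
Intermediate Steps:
x(F) = F/4 (x(F) = F*(¼) = F/4)
a = -177/4 (a = -177*¼ = -177/4 ≈ -44.250)
(b(x(1))*a)*(-505) = (((¼)*1)*(-177/4))*(-505) = ((¼)*(-177/4))*(-505) = -177/16*(-505) = 89385/16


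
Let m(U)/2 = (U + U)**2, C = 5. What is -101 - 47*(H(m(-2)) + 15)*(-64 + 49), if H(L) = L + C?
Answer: 36559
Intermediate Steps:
m(U) = 8*U**2 (m(U) = 2*(U + U)**2 = 2*(2*U)**2 = 2*(4*U**2) = 8*U**2)
H(L) = 5 + L (H(L) = L + 5 = 5 + L)
-101 - 47*(H(m(-2)) + 15)*(-64 + 49) = -101 - 47*((5 + 8*(-2)**2) + 15)*(-64 + 49) = -101 - 47*((5 + 8*4) + 15)*(-15) = -101 - 47*((5 + 32) + 15)*(-15) = -101 - 47*(37 + 15)*(-15) = -101 - 2444*(-15) = -101 - 47*(-780) = -101 + 36660 = 36559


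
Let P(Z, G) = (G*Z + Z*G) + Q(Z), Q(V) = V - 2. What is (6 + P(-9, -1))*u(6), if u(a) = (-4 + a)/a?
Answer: 13/3 ≈ 4.3333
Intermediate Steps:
Q(V) = -2 + V
u(a) = (-4 + a)/a
P(Z, G) = -2 + Z + 2*G*Z (P(Z, G) = (G*Z + Z*G) + (-2 + Z) = (G*Z + G*Z) + (-2 + Z) = 2*G*Z + (-2 + Z) = -2 + Z + 2*G*Z)
(6 + P(-9, -1))*u(6) = (6 + (-2 - 9 + 2*(-1)*(-9)))*((-4 + 6)/6) = (6 + (-2 - 9 + 18))*((⅙)*2) = (6 + 7)*(⅓) = 13*(⅓) = 13/3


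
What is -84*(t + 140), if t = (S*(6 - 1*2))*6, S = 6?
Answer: -23856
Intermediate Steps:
t = 144 (t = (6*(6 - 1*2))*6 = (6*(6 - 2))*6 = (6*4)*6 = 24*6 = 144)
-84*(t + 140) = -84*(144 + 140) = -84*284 = -23856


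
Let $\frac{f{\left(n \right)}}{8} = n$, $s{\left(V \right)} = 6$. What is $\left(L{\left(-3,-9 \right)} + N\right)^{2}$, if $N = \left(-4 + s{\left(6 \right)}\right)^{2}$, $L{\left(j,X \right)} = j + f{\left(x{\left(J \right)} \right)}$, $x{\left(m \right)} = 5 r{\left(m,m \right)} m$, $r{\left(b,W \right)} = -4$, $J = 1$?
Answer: $25281$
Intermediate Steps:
$x{\left(m \right)} = - 20 m$ ($x{\left(m \right)} = 5 \left(-4\right) m = - 20 m$)
$f{\left(n \right)} = 8 n$
$L{\left(j,X \right)} = -160 + j$ ($L{\left(j,X \right)} = j + 8 \left(\left(-20\right) 1\right) = j + 8 \left(-20\right) = j - 160 = -160 + j$)
$N = 4$ ($N = \left(-4 + 6\right)^{2} = 2^{2} = 4$)
$\left(L{\left(-3,-9 \right)} + N\right)^{2} = \left(\left(-160 - 3\right) + 4\right)^{2} = \left(-163 + 4\right)^{2} = \left(-159\right)^{2} = 25281$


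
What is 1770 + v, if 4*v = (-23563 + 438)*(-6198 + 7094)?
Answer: -5178230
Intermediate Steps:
v = -5180000 (v = ((-23563 + 438)*(-6198 + 7094))/4 = (-23125*896)/4 = (¼)*(-20720000) = -5180000)
1770 + v = 1770 - 5180000 = -5178230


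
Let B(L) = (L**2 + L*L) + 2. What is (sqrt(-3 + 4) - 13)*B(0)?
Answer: -24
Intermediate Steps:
B(L) = 2 + 2*L**2 (B(L) = (L**2 + L**2) + 2 = 2*L**2 + 2 = 2 + 2*L**2)
(sqrt(-3 + 4) - 13)*B(0) = (sqrt(-3 + 4) - 13)*(2 + 2*0**2) = (sqrt(1) - 13)*(2 + 2*0) = (1 - 13)*(2 + 0) = -12*2 = -24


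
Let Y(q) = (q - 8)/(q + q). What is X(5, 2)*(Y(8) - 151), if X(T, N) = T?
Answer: -755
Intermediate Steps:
Y(q) = (-8 + q)/(2*q) (Y(q) = (-8 + q)/((2*q)) = (-8 + q)*(1/(2*q)) = (-8 + q)/(2*q))
X(5, 2)*(Y(8) - 151) = 5*((½)*(-8 + 8)/8 - 151) = 5*((½)*(⅛)*0 - 151) = 5*(0 - 151) = 5*(-151) = -755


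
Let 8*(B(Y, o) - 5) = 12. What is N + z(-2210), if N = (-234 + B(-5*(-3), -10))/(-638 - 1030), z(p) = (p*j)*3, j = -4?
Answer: 88471175/3336 ≈ 26520.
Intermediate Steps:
B(Y, o) = 13/2 (B(Y, o) = 5 + (⅛)*12 = 5 + 3/2 = 13/2)
z(p) = -12*p (z(p) = (p*(-4))*3 = -4*p*3 = -12*p)
N = 455/3336 (N = (-234 + 13/2)/(-638 - 1030) = -455/2/(-1668) = -455/2*(-1/1668) = 455/3336 ≈ 0.13639)
N + z(-2210) = 455/3336 - 12*(-2210) = 455/3336 + 26520 = 88471175/3336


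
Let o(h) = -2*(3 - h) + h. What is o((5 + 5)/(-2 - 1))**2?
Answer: 256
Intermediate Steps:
o(h) = -6 + 3*h (o(h) = (-6 + 2*h) + h = -6 + 3*h)
o((5 + 5)/(-2 - 1))**2 = (-6 + 3*((5 + 5)/(-2 - 1)))**2 = (-6 + 3*(10/(-3)))**2 = (-6 + 3*(10*(-1/3)))**2 = (-6 + 3*(-10/3))**2 = (-6 - 10)**2 = (-16)**2 = 256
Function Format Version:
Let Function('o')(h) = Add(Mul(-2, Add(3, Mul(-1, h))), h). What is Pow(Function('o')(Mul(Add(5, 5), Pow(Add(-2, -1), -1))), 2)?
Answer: 256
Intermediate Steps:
Function('o')(h) = Add(-6, Mul(3, h)) (Function('o')(h) = Add(Add(-6, Mul(2, h)), h) = Add(-6, Mul(3, h)))
Pow(Function('o')(Mul(Add(5, 5), Pow(Add(-2, -1), -1))), 2) = Pow(Add(-6, Mul(3, Mul(Add(5, 5), Pow(Add(-2, -1), -1)))), 2) = Pow(Add(-6, Mul(3, Mul(10, Pow(-3, -1)))), 2) = Pow(Add(-6, Mul(3, Mul(10, Rational(-1, 3)))), 2) = Pow(Add(-6, Mul(3, Rational(-10, 3))), 2) = Pow(Add(-6, -10), 2) = Pow(-16, 2) = 256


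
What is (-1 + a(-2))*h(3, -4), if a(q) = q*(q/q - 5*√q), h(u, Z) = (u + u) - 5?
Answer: -3 + 10*I*√2 ≈ -3.0 + 14.142*I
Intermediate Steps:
h(u, Z) = -5 + 2*u (h(u, Z) = 2*u - 5 = -5 + 2*u)
a(q) = q*(1 - 5*√q)
(-1 + a(-2))*h(3, -4) = (-1 + (-2 - (-10)*I*√2))*(-5 + 2*3) = (-1 + (-2 - (-10)*I*√2))*(-5 + 6) = (-1 + (-2 + 10*I*√2))*1 = (-3 + 10*I*√2)*1 = -3 + 10*I*√2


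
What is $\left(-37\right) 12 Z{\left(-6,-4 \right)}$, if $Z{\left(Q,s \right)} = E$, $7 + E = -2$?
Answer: $3996$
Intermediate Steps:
$E = -9$ ($E = -7 - 2 = -9$)
$Z{\left(Q,s \right)} = -9$
$\left(-37\right) 12 Z{\left(-6,-4 \right)} = \left(-37\right) 12 \left(-9\right) = \left(-444\right) \left(-9\right) = 3996$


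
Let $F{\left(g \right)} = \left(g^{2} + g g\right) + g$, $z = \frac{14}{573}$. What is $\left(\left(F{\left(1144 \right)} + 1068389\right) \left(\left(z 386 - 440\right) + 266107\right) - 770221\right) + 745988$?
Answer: $\frac{561282325042466}{573} \approx 9.7955 \cdot 10^{11}$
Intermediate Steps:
$z = \frac{14}{573}$ ($z = 14 \cdot \frac{1}{573} = \frac{14}{573} \approx 0.024433$)
$F{\left(g \right)} = g + 2 g^{2}$ ($F{\left(g \right)} = \left(g^{2} + g^{2}\right) + g = 2 g^{2} + g = g + 2 g^{2}$)
$\left(\left(F{\left(1144 \right)} + 1068389\right) \left(\left(z 386 - 440\right) + 266107\right) - 770221\right) + 745988 = \left(\left(1144 \left(1 + 2 \cdot 1144\right) + 1068389\right) \left(\left(\frac{14}{573} \cdot 386 - 440\right) + 266107\right) - 770221\right) + 745988 = \left(\left(1144 \left(1 + 2288\right) + 1068389\right) \left(\left(\frac{5404}{573} - 440\right) + 266107\right) - 770221\right) + 745988 = \left(\left(1144 \cdot 2289 + 1068389\right) \left(- \frac{246716}{573} + 266107\right) - 770221\right) + 745988 = \left(\left(2618616 + 1068389\right) \frac{152232595}{573} - 770221\right) + 745988 = \left(3687005 \cdot \frac{152232595}{573} - 770221\right) + 745988 = \left(\frac{561282338927975}{573} - 770221\right) + 745988 = \frac{561281897591342}{573} + 745988 = \frac{561282325042466}{573}$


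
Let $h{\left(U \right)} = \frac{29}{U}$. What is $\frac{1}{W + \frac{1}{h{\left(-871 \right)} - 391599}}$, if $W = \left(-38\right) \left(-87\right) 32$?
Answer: $\frac{341082758}{36083827133465} \approx 9.4525 \cdot 10^{-6}$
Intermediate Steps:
$W = 105792$ ($W = 3306 \cdot 32 = 105792$)
$\frac{1}{W + \frac{1}{h{\left(-871 \right)} - 391599}} = \frac{1}{105792 + \frac{1}{\frac{29}{-871} - 391599}} = \frac{1}{105792 + \frac{1}{29 \left(- \frac{1}{871}\right) - 391599}} = \frac{1}{105792 + \frac{1}{- \frac{29}{871} - 391599}} = \frac{1}{105792 + \frac{1}{- \frac{341082758}{871}}} = \frac{1}{105792 - \frac{871}{341082758}} = \frac{1}{\frac{36083827133465}{341082758}} = \frac{341082758}{36083827133465}$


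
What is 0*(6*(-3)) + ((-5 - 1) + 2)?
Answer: -4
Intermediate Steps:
0*(6*(-3)) + ((-5 - 1) + 2) = 0*(-18) + (-6 + 2) = 0 - 4 = -4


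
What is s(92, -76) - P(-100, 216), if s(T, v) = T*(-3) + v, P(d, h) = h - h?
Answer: -352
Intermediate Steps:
P(d, h) = 0
s(T, v) = v - 3*T (s(T, v) = -3*T + v = v - 3*T)
s(92, -76) - P(-100, 216) = (-76 - 3*92) - 1*0 = (-76 - 276) + 0 = -352 + 0 = -352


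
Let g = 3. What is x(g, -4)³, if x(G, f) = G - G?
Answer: 0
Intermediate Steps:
x(G, f) = 0
x(g, -4)³ = 0³ = 0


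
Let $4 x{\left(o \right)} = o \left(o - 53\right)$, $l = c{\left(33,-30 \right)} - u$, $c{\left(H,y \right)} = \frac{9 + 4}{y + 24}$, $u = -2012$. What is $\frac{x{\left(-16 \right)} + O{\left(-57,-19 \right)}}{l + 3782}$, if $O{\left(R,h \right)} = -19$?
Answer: $\frac{1542}{34751} \approx 0.044373$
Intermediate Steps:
$c{\left(H,y \right)} = \frac{13}{24 + y}$
$l = \frac{12059}{6}$ ($l = \frac{13}{24 - 30} - -2012 = \frac{13}{-6} + 2012 = 13 \left(- \frac{1}{6}\right) + 2012 = - \frac{13}{6} + 2012 = \frac{12059}{6} \approx 2009.8$)
$x{\left(o \right)} = \frac{o \left(-53 + o\right)}{4}$ ($x{\left(o \right)} = \frac{o \left(o - 53\right)}{4} = \frac{o \left(-53 + o\right)}{4}$)
$\frac{x{\left(-16 \right)} + O{\left(-57,-19 \right)}}{l + 3782} = \frac{\frac{1}{4} \left(-16\right) \left(-53 - 16\right) - 19}{\frac{12059}{6} + 3782} = \frac{\frac{1}{4} \left(-16\right) \left(-69\right) - 19}{\frac{34751}{6}} = \left(276 - 19\right) \frac{6}{34751} = 257 \cdot \frac{6}{34751} = \frac{1542}{34751}$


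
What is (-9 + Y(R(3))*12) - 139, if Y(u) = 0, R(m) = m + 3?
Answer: -148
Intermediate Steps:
R(m) = 3 + m
(-9 + Y(R(3))*12) - 139 = (-9 + 0*12) - 139 = (-9 + 0) - 139 = -9 - 139 = -148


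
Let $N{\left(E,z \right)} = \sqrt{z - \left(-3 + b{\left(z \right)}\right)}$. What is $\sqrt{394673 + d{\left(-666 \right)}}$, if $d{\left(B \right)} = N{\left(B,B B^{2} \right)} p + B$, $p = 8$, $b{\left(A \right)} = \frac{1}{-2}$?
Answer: $\sqrt{394007 + 4 i \sqrt{1181633170}} \approx 636.91 + 107.94 i$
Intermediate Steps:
$b{\left(A \right)} = - \frac{1}{2}$
$N{\left(E,z \right)} = \sqrt{\frac{7}{2} + z}$ ($N{\left(E,z \right)} = \sqrt{z + \left(3 - - \frac{1}{2}\right)} = \sqrt{z + \left(3 + \frac{1}{2}\right)} = \sqrt{z + \frac{7}{2}} = \sqrt{\frac{7}{2} + z}$)
$d{\left(B \right)} = B + 4 \sqrt{14 + 4 B^{3}}$ ($d{\left(B \right)} = \frac{\sqrt{14 + 4 B B^{2}}}{2} \cdot 8 + B = \frac{\sqrt{14 + 4 B^{3}}}{2} \cdot 8 + B = 4 \sqrt{14 + 4 B^{3}} + B = B + 4 \sqrt{14 + 4 B^{3}}$)
$\sqrt{394673 + d{\left(-666 \right)}} = \sqrt{394673 - \left(666 - 4 \sqrt{14 + 4 \left(-666\right)^{3}}\right)} = \sqrt{394673 - \left(666 - 4 \sqrt{14 + 4 \left(-295408296\right)}\right)} = \sqrt{394673 - \left(666 - 4 \sqrt{14 - 1181633184}\right)} = \sqrt{394673 - \left(666 - 4 \sqrt{-1181633170}\right)} = \sqrt{394673 - \left(666 - 4 i \sqrt{1181633170}\right)} = \sqrt{394007 + 4 i \sqrt{1181633170}}$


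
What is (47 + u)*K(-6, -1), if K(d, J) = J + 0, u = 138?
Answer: -185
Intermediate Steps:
K(d, J) = J
(47 + u)*K(-6, -1) = (47 + 138)*(-1) = 185*(-1) = -185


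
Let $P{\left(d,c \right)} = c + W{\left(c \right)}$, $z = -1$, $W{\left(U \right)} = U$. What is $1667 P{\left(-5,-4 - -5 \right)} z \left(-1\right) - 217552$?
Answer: $-214218$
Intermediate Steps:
$P{\left(d,c \right)} = 2 c$ ($P{\left(d,c \right)} = c + c = 2 c$)
$1667 P{\left(-5,-4 - -5 \right)} z \left(-1\right) - 217552 = 1667 \cdot 2 \left(-4 - -5\right) \left(-1\right) \left(-1\right) - 217552 = 1667 \cdot 2 \left(-4 + 5\right) \left(-1\right) \left(-1\right) - 217552 = 1667 \cdot 2 \cdot 1 \left(-1\right) \left(-1\right) - 217552 = 1667 \cdot 2 \left(-1\right) \left(-1\right) - 217552 = 1667 \left(\left(-2\right) \left(-1\right)\right) - 217552 = 1667 \cdot 2 - 217552 = 3334 - 217552 = -214218$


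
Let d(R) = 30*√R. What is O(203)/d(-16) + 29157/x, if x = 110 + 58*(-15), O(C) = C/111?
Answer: -29157/760 - 203*I/13320 ≈ -38.365 - 0.01524*I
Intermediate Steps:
O(C) = C/111 (O(C) = C*(1/111) = C/111)
x = -760 (x = 110 - 870 = -760)
O(203)/d(-16) + 29157/x = ((1/111)*203)/((30*√(-16))) + 29157/(-760) = 203/(111*((30*(4*I)))) + 29157*(-1/760) = 203/(111*((120*I))) - 29157/760 = 203*(-I/120)/111 - 29157/760 = -203*I/13320 - 29157/760 = -29157/760 - 203*I/13320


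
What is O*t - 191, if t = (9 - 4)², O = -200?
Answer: -5191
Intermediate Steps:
t = 25 (t = 5² = 25)
O*t - 191 = -200*25 - 191 = -5000 - 191 = -5191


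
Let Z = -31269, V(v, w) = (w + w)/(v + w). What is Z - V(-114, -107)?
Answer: -6910663/221 ≈ -31270.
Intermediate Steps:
V(v, w) = 2*w/(v + w) (V(v, w) = (2*w)/(v + w) = 2*w/(v + w))
Z - V(-114, -107) = -31269 - 2*(-107)/(-114 - 107) = -31269 - 2*(-107)/(-221) = -31269 - 2*(-107)*(-1)/221 = -31269 - 1*214/221 = -31269 - 214/221 = -6910663/221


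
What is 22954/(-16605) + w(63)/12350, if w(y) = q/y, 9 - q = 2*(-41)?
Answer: -4360891/3154950 ≈ -1.3822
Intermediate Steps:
q = 91 (q = 9 - 2*(-41) = 9 - 1*(-82) = 9 + 82 = 91)
w(y) = 91/y
22954/(-16605) + w(63)/12350 = 22954/(-16605) + (91/63)/12350 = 22954*(-1/16605) + (91*(1/63))*(1/12350) = -22954/16605 + (13/9)*(1/12350) = -22954/16605 + 1/8550 = -4360891/3154950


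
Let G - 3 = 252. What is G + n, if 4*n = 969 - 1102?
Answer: 887/4 ≈ 221.75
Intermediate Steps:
n = -133/4 (n = (969 - 1102)/4 = (¼)*(-133) = -133/4 ≈ -33.250)
G = 255 (G = 3 + 252 = 255)
G + n = 255 - 133/4 = 887/4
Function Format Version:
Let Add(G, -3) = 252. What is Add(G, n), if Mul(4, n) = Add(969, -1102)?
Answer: Rational(887, 4) ≈ 221.75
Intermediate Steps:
n = Rational(-133, 4) (n = Mul(Rational(1, 4), Add(969, -1102)) = Mul(Rational(1, 4), -133) = Rational(-133, 4) ≈ -33.250)
G = 255 (G = Add(3, 252) = 255)
Add(G, n) = Add(255, Rational(-133, 4)) = Rational(887, 4)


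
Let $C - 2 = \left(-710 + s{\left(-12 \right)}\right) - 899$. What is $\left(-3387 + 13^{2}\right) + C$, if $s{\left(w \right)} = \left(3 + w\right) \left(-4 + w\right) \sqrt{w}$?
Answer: $-4825 + 288 i \sqrt{3} \approx -4825.0 + 498.83 i$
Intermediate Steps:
$s{\left(w \right)} = \sqrt{w} \left(-4 + w\right) \left(3 + w\right)$ ($s{\left(w \right)} = \left(-4 + w\right) \left(3 + w\right) \sqrt{w} = \sqrt{w} \left(-4 + w\right) \left(3 + w\right)$)
$C = -1607 + 288 i \sqrt{3}$ ($C = 2 - \left(1609 - \sqrt{-12} \left(-12 + \left(-12\right)^{2} - -12\right)\right) = 2 - \left(1609 - 2 i \sqrt{3} \left(-12 + 144 + 12\right)\right) = 2 - \left(1609 - 2 i \sqrt{3} \cdot 144\right) = 2 - \left(1609 - 288 i \sqrt{3}\right) = -1607 + 288 i \sqrt{3} \approx -1607.0 + 498.83 i$)
$\left(-3387 + 13^{2}\right) + C = \left(-3387 + 13^{2}\right) - \left(1607 - 288 i \sqrt{3}\right) = \left(-3387 + 169\right) - \left(1607 - 288 i \sqrt{3}\right) = -3218 - \left(1607 - 288 i \sqrt{3}\right) = -4825 + 288 i \sqrt{3}$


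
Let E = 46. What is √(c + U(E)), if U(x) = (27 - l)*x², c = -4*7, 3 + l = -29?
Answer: 4*√7801 ≈ 353.29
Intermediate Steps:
l = -32 (l = -3 - 29 = -32)
c = -28
U(x) = 59*x² (U(x) = (27 - 1*(-32))*x² = (27 + 32)*x² = 59*x²)
√(c + U(E)) = √(-28 + 59*46²) = √(-28 + 59*2116) = √(-28 + 124844) = √124816 = 4*√7801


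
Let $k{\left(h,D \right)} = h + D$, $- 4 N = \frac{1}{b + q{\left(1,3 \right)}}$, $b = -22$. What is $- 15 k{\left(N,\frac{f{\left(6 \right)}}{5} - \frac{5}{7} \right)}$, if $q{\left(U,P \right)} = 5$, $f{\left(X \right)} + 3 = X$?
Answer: $\frac{711}{476} \approx 1.4937$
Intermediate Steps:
$f{\left(X \right)} = -3 + X$
$N = \frac{1}{68}$ ($N = - \frac{1}{4 \left(-22 + 5\right)} = - \frac{1}{4 \left(-17\right)} = \left(- \frac{1}{4}\right) \left(- \frac{1}{17}\right) = \frac{1}{68} \approx 0.014706$)
$k{\left(h,D \right)} = D + h$
$- 15 k{\left(N,\frac{f{\left(6 \right)}}{5} - \frac{5}{7} \right)} = - 15 \left(\left(\frac{-3 + 6}{5} - \frac{5}{7}\right) + \frac{1}{68}\right) = - 15 \left(\left(3 \cdot \frac{1}{5} - \frac{5}{7}\right) + \frac{1}{68}\right) = - 15 \left(\left(\frac{3}{5} - \frac{5}{7}\right) + \frac{1}{68}\right) = - 15 \left(- \frac{4}{35} + \frac{1}{68}\right) = \left(-15\right) \left(- \frac{237}{2380}\right) = \frac{711}{476}$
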